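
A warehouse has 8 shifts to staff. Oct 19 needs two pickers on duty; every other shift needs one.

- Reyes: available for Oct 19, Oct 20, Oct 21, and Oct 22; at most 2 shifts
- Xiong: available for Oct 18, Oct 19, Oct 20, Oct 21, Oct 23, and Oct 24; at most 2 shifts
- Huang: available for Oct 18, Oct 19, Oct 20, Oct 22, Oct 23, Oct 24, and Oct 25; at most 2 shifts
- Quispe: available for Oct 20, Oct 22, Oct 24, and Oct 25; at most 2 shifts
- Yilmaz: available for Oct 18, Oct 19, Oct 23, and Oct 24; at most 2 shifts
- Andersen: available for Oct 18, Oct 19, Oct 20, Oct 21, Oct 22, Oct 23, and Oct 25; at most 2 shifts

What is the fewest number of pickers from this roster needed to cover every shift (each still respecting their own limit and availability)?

9 slots to fill and no one can take more than 2, so at least ⌈9/2⌉ = 5 pickers are needed.
Reyes, Xiong, Huang, Quispe, and Yilmaz alone can cover everything: Oct 18→Xiong, Oct 19→Huang+Yilmaz, Oct 20→Quispe, Oct 21→Reyes, Oct 22→Reyes, Oct 23→Xiong, Oct 24→Quispe, Oct 25→Huang.

5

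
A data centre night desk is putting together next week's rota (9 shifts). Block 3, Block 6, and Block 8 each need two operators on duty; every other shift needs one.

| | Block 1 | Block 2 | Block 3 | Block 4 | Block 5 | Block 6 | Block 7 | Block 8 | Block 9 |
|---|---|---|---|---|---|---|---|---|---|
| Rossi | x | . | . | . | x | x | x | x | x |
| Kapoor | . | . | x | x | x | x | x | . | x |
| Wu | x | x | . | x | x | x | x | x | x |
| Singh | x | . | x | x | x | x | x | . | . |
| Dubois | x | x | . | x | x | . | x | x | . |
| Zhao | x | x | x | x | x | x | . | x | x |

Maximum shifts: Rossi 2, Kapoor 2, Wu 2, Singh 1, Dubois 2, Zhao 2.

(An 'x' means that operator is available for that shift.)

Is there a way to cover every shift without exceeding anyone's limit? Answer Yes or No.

No

Total capacity is 2+2+2+1+2+2 = 11 but 12 worker-slots are needed — infeasible.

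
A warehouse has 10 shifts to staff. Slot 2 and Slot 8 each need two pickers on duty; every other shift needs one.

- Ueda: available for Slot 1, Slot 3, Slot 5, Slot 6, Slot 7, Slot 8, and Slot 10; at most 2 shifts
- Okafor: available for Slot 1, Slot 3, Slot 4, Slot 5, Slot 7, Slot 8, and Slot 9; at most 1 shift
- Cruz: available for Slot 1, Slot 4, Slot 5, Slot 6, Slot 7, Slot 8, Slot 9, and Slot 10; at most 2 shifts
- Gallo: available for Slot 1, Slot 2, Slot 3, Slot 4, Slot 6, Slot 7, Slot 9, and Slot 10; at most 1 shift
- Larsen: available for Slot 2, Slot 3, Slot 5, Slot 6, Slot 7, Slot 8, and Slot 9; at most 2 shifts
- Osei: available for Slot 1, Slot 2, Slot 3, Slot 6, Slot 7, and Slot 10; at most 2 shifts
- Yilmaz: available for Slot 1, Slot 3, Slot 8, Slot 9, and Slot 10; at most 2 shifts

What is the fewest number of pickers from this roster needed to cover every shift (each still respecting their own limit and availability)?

12 slots to fill and no one can take more than 2, so at least ⌈12/2⌉ = 6 pickers are needed.
Any 6 pickers together have capacity at most 2+2+2+2+2+1 = 11 < 12 slots, so 6 can never suffice.
Ueda, Okafor, Cruz, Gallo, Larsen, Osei, and Yilmaz alone can cover everything: Slot 1→Osei, Slot 2→Gallo+Larsen, Slot 3→Yilmaz, Slot 4→Okafor, Slot 5→Ueda, Slot 6→Ueda, Slot 7→Osei, Slot 8→Larsen+Yilmaz, Slot 9→Cruz, Slot 10→Cruz.

7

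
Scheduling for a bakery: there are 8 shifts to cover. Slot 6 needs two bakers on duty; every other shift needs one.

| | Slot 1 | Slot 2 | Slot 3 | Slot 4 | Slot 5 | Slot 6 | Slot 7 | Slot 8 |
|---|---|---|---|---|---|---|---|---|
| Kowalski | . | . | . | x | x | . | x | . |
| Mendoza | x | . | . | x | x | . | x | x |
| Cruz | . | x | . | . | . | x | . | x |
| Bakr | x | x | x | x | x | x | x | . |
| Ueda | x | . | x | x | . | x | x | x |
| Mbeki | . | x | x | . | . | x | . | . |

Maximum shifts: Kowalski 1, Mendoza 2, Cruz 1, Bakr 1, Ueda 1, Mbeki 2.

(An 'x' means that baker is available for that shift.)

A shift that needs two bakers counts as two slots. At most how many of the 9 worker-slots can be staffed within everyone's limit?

Total capacity across all bakers is 1+2+1+1+1+2 = 8, and 9 slots are needed, so at most 8 can be filled.
An assignment achieving 8: Slot 1→Mendoza, Slot 2→Cruz, Slot 3→Mbeki, Slot 4→Bakr, Slot 5→Kowalski, Slot 6→Ueda+Mbeki, Slot 8→Mendoza.
Loads: Kowalski 1/1, Mendoza 2/2, Cruz 1/1, Bakr 1/1, Ueda 1/1, Mbeki 2/2.

8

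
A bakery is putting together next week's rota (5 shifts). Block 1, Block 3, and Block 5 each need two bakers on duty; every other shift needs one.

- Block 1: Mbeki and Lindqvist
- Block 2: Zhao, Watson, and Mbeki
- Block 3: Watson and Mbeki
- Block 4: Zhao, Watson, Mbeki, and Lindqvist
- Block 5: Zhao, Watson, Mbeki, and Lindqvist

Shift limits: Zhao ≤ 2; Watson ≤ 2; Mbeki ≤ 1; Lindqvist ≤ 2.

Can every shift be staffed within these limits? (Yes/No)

Shifts {Block 1, Block 3} need 4 worker-slots in total, but the bakers available for any of those shifts (Watson, Mbeki, and Lindqvist) can supply at most 3 among them. So no valid schedule exists.

No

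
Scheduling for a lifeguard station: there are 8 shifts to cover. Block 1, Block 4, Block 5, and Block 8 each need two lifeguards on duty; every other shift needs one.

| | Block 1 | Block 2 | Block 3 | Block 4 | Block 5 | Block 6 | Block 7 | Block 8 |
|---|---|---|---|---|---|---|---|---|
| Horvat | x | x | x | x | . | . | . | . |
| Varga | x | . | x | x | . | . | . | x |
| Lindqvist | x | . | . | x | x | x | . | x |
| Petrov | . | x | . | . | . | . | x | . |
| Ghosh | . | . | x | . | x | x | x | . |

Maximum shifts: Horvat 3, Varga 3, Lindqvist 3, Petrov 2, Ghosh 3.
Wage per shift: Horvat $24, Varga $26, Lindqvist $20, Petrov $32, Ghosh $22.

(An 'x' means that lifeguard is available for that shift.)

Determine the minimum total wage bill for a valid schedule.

$276

Block 5 can only be covered by Lindqvist and Ghosh, so that assignment is forced.
Block 8 can only be covered by Varga and Lindqvist, so that assignment is forced.
Picking the cheapest available lifeguard for each shift independently would cost $264, but that ignores the shift limits.
An optimal schedule: Block 1→Horvat+Varga, Block 2→Horvat, Block 3→Ghosh, Block 4→Horvat+Varga, Block 5→Lindqvist+Ghosh, Block 6→Lindqvist, Block 7→Ghosh, Block 8→Lindqvist+Varga.
Total: 24 + 26 + 24 + 22 + 24 + 26 + 20 + 22 + 20 + 22 + 20 + 26 = $276.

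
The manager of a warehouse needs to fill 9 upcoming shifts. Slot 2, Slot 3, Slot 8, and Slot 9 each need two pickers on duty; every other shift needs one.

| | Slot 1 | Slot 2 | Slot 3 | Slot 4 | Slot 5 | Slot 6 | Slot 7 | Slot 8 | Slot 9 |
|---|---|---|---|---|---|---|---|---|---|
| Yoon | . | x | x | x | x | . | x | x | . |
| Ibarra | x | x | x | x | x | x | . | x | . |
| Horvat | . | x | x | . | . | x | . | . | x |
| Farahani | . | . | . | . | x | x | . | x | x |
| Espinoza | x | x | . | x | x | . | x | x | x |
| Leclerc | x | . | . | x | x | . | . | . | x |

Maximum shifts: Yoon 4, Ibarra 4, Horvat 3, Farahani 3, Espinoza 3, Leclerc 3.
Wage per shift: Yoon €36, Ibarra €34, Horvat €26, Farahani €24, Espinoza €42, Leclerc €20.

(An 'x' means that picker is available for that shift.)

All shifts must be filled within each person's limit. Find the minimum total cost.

€348

Picking the cheapest available picker for each shift independently would cost €342, but that ignores the shift limits.
An optimal schedule: Slot 1→Leclerc, Slot 2→Horvat+Ibarra, Slot 3→Horvat+Ibarra, Slot 4→Leclerc, Slot 5→Leclerc, Slot 6→Farahani, Slot 7→Yoon, Slot 8→Farahani+Ibarra, Slot 9→Farahani+Horvat.
Total: 20 + 26 + 34 + 26 + 34 + 20 + 20 + 24 + 36 + 24 + 34 + 24 + 26 = €348.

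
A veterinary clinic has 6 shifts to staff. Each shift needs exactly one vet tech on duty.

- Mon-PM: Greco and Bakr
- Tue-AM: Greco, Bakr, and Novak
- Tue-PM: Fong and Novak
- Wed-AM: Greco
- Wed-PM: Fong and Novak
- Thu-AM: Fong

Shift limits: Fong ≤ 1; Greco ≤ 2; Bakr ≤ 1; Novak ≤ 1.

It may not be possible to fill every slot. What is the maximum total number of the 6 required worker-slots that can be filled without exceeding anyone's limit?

Total capacity across all vet techs is 1+2+1+1 = 5, and 6 slots are needed, so at most 5 can be filled.
An assignment achieving 5: Mon-PM→Greco, Tue-AM→Bakr, Tue-PM→Novak, Wed-AM→Greco, Thu-AM→Fong.
Loads: Fong 1/1, Greco 2/2, Bakr 1/1, Novak 1/1.

5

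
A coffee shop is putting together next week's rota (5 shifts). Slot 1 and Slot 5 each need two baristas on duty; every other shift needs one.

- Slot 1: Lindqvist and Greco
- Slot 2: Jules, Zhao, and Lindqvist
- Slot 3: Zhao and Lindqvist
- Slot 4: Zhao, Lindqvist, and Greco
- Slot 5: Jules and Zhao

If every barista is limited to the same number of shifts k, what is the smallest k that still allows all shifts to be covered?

With 4 baristas and 7 worker-slots to fill, someone must work at least ⌈7/4⌉ = 2 shifts, so k ≥ 2.
k = 2 works: Slot 1→Lindqvist+Greco, Slot 2→Jules, Slot 3→Zhao, Slot 4→Lindqvist, Slot 5→Jules+Zhao.
Loads: Jules 2, Zhao 2, Lindqvist 2, Greco 1 — all ≤ 2.

2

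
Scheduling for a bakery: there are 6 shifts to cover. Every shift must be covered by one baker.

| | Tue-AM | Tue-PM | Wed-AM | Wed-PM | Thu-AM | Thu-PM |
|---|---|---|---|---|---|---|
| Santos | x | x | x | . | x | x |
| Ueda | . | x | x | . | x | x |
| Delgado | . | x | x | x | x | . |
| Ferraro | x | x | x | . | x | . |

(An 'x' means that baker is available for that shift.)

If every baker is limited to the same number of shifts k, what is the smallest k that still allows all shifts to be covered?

2

With 4 bakers and 6 worker-slots to fill, someone must work at least ⌈6/4⌉ = 2 shifts, so k ≥ 2.
k = 2 works: Tue-AM→Santos, Tue-PM→Ueda, Wed-AM→Ueda, Wed-PM→Delgado, Thu-AM→Delgado, Thu-PM→Santos.
Loads: Santos 2, Ueda 2, Delgado 2, Ferraro 0 — all ≤ 2.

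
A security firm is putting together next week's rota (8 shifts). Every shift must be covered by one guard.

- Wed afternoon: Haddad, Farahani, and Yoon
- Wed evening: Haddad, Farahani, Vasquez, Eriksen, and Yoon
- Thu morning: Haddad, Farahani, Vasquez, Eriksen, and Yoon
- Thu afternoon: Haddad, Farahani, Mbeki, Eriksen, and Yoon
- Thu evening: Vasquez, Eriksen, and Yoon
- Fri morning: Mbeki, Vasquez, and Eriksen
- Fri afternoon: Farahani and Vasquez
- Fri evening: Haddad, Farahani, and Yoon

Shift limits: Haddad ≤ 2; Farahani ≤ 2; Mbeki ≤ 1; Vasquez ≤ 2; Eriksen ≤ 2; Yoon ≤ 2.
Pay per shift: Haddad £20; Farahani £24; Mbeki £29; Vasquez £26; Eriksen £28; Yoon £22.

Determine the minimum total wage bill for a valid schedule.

Picking the cheapest available guard for each shift independently would cost £172, but that ignores the shift limits.
An optimal schedule: Wed afternoon→Haddad, Wed evening→Yoon, Thu morning→Vasquez, Thu afternoon→Farahani, Thu evening→Yoon, Fri morning→Vasquez, Fri afternoon→Farahani, Fri evening→Haddad.
Total: 20 + 22 + 26 + 24 + 22 + 26 + 24 + 20 = £184.

£184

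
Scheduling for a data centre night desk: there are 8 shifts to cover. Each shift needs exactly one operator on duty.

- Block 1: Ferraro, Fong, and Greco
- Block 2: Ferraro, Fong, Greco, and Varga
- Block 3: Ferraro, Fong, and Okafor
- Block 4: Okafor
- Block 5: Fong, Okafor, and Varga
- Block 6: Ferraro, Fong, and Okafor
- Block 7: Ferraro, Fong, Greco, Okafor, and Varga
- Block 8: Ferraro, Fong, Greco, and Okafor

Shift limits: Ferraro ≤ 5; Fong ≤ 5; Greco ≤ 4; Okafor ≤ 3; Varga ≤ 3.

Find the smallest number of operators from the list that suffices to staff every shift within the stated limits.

2

8 slots to fill and no one can take more than 5, so at least ⌈8/5⌉ = 2 operators are needed.
Ferraro and Okafor alone can cover everything: Block 1→Ferraro, Block 2→Ferraro, Block 3→Ferraro, Block 4→Okafor, Block 5→Okafor, Block 6→Ferraro, Block 7→Ferraro, Block 8→Okafor.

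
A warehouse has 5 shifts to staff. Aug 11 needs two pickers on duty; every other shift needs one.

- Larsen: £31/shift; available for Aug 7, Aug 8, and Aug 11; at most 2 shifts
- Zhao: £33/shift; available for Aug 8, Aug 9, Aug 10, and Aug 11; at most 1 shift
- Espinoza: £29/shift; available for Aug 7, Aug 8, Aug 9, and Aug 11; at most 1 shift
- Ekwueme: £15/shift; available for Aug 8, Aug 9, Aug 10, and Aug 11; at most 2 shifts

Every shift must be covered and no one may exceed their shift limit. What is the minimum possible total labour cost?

£154

Picking the cheapest available picker for each shift independently would cost £118, but that ignores the shift limits.
An optimal schedule: Aug 7→Larsen, Aug 8→Ekwueme, Aug 9→Espinoza, Aug 10→Zhao, Aug 11→Larsen+Ekwueme.
Total: 31 + 15 + 29 + 33 + 31 + 15 = £154.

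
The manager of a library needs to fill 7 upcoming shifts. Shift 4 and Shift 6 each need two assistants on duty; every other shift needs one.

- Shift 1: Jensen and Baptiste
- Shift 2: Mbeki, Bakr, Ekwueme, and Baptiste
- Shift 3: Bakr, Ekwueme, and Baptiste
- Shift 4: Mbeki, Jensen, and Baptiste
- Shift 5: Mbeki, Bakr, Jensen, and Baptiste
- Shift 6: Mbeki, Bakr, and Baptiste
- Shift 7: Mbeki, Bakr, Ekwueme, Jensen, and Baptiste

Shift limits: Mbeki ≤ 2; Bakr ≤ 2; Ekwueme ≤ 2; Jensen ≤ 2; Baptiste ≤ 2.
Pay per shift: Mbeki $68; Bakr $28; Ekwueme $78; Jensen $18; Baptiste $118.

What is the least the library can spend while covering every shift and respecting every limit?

$502

Picking the cheapest available assistant for each shift independently would cost $292, but that ignores the shift limits.
An optimal schedule: Shift 1→Jensen, Shift 2→Ekwueme, Shift 3→Bakr, Shift 4→Mbeki+Jensen, Shift 5→Baptiste, Shift 6→Mbeki+Bakr, Shift 7→Ekwueme.
Total: 18 + 78 + 28 + 68 + 18 + 118 + 68 + 28 + 78 = $502.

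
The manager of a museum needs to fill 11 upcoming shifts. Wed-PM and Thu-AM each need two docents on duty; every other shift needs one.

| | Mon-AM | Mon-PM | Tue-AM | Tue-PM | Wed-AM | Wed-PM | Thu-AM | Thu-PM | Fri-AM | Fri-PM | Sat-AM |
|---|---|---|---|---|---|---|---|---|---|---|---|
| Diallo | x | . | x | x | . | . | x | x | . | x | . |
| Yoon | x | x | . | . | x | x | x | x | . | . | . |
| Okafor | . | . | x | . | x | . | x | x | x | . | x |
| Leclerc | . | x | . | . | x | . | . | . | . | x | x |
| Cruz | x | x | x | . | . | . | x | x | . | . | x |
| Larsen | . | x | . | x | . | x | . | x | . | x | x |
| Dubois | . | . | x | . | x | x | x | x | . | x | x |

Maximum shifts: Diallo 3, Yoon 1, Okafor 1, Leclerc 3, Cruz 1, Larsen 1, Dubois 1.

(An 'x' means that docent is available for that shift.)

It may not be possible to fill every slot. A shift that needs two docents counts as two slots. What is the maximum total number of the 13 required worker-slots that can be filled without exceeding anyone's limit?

11

Total capacity across all docents is 3+1+1+3+1+1+1 = 11, and 13 slots are needed, so at most 11 can be filled.
An assignment achieving 11: Mon-AM→Diallo, Mon-PM→Leclerc, Tue-AM→Diallo, Tue-PM→Diallo, Wed-AM→Leclerc, Wed-PM→Yoon+Larsen, Thu-AM→Cruz+Dubois, Fri-AM→Okafor, Fri-PM→Leclerc.
Loads: Diallo 3/3, Yoon 1/1, Okafor 1/1, Leclerc 3/3, Cruz 1/1, Larsen 1/1, Dubois 1/1.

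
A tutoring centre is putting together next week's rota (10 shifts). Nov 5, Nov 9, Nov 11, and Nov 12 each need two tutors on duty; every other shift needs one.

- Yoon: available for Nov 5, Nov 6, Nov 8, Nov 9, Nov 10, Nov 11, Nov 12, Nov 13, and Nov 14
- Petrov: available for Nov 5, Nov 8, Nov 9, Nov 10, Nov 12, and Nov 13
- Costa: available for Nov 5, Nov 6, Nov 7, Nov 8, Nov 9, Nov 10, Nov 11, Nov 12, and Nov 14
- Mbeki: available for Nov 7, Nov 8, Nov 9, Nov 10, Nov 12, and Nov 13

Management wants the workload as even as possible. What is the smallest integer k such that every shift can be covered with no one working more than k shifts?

With 4 tutors and 14 worker-slots to fill, someone must work at least ⌈14/4⌉ = 4 shifts, so k ≥ 4.
k = 4 works: Nov 5→Yoon+Petrov, Nov 6→Yoon, Nov 7→Costa, Nov 8→Petrov, Nov 9→Costa+Mbeki, Nov 10→Petrov, Nov 11→Yoon+Costa, Nov 12→Costa+Mbeki, Nov 13→Petrov, Nov 14→Yoon.
Loads: Yoon 4, Petrov 4, Costa 4, Mbeki 2 — all ≤ 4.

4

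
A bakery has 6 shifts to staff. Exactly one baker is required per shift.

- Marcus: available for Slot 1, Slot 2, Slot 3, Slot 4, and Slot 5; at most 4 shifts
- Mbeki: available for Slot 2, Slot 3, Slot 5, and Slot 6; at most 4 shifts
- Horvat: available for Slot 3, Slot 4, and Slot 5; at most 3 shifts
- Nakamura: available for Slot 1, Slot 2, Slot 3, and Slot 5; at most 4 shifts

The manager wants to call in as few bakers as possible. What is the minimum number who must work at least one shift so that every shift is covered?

6 slots to fill and no one can take more than 4, so at least ⌈6/4⌉ = 2 bakers are needed.
Marcus and Mbeki alone can cover everything: Slot 1→Marcus, Slot 2→Marcus, Slot 3→Marcus, Slot 4→Marcus, Slot 5→Mbeki, Slot 6→Mbeki.

2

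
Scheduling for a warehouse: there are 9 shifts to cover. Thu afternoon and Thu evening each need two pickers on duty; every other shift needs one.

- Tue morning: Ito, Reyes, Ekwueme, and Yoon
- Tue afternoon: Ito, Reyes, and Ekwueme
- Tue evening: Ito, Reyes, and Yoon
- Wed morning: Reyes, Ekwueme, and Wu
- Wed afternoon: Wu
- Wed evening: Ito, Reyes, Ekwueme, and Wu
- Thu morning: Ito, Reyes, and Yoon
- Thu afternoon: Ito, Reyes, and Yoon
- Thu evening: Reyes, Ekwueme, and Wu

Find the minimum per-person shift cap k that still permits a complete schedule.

With 5 pickers and 11 worker-slots to fill, someone must work at least ⌈11/5⌉ = 3 shifts, so k ≥ 3.
k = 3 works: Tue morning→Ekwueme, Tue afternoon→Ito, Tue evening→Ito, Wed morning→Reyes, Wed afternoon→Wu, Wed evening→Ekwueme, Thu morning→Ito, Thu afternoon→Reyes+Yoon, Thu evening→Reyes+Ekwueme.
Loads: Ito 3, Reyes 3, Ekwueme 3, Wu 1, Yoon 1 — all ≤ 3.

3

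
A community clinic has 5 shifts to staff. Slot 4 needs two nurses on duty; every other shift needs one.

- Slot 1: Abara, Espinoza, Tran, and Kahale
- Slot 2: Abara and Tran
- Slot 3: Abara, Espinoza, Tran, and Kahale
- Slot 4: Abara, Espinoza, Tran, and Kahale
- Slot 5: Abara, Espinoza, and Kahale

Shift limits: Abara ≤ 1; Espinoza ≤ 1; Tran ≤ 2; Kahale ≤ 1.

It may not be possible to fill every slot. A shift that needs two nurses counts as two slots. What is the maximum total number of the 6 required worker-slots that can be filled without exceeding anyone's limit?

5

Total capacity across all nurses is 1+1+2+1 = 5, and 6 slots are needed, so at most 5 can be filled.
An assignment achieving 5: Slot 1→Tran, Slot 2→Abara, Slot 3→Tran, Slot 4→Kahale, Slot 5→Espinoza.
Loads: Abara 1/1, Espinoza 1/1, Tran 2/2, Kahale 1/1.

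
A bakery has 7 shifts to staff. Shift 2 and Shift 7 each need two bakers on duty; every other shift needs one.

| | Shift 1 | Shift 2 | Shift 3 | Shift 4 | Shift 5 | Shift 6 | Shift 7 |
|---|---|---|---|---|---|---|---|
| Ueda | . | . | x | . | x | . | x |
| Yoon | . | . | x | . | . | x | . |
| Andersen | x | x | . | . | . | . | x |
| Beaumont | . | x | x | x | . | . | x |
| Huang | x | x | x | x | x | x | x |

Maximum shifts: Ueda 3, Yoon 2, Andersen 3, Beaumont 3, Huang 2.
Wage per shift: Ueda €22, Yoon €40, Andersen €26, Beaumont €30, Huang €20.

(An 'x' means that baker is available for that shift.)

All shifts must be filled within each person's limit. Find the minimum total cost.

€214

Picking the cheapest available baker for each shift independently would cost €188, but that ignores the shift limits.
An optimal schedule: Shift 1→Andersen, Shift 2→Andersen+Beaumont, Shift 3→Ueda, Shift 4→Huang, Shift 5→Ueda, Shift 6→Huang, Shift 7→Ueda+Andersen.
Total: 26 + 26 + 30 + 22 + 20 + 22 + 20 + 22 + 26 = €214.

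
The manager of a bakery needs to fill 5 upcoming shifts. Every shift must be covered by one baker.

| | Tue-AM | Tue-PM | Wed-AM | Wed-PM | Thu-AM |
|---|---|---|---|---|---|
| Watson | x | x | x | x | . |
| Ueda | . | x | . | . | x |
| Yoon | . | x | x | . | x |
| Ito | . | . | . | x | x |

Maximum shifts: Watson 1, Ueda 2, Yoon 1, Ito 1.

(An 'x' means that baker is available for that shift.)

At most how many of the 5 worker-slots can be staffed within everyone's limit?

Total capacity across all bakers is 1+2+1+1 = 5, and 5 slots are needed, so at most 5 can be filled.
An assignment achieving 5: Tue-AM→Watson, Tue-PM→Ueda, Wed-AM→Yoon, Wed-PM→Ito, Thu-AM→Ueda.
Loads: Watson 1/1, Ueda 2/2, Yoon 1/1, Ito 1/1.

5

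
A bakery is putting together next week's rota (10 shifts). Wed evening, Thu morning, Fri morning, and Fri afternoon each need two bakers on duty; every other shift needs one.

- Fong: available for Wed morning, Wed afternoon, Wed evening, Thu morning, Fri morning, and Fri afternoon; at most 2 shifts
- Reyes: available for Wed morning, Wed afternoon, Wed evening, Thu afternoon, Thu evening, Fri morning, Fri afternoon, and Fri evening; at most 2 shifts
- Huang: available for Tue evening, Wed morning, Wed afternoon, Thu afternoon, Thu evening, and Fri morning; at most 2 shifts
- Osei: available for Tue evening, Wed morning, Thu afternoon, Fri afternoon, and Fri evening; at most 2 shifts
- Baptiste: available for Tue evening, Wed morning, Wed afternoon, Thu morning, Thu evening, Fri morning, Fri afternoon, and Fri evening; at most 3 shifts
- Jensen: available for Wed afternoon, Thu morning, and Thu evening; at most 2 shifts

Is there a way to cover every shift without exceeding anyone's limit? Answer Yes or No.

Total capacity is 2+2+2+2+3+2 = 13 but 14 worker-slots are needed — infeasible.

No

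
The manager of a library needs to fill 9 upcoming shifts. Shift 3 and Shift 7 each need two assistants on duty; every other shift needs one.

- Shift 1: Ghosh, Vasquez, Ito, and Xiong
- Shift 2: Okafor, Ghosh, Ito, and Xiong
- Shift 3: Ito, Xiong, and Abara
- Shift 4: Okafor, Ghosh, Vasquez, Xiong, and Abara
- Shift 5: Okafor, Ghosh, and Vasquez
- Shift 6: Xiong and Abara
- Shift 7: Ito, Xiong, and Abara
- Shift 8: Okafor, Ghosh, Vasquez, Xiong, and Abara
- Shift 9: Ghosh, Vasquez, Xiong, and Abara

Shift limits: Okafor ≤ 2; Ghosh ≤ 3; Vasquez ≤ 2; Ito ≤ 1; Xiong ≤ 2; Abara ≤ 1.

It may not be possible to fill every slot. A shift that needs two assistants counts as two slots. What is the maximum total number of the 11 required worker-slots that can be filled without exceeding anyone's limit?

Total capacity across all assistants is 2+3+2+1+2+1 = 11, and 11 slots are needed, so at most 11 can be filled.
Shifts {Shift 3, Shift 6, Shift 7} need 5 slots but only Ito, Xiong, and Abara are available for them, supplying at most 4 — so at least 1 slot must go unfilled.
An assignment achieving 10: Shift 1→Ghosh, Shift 2→Okafor, Shift 3→Ito+Xiong, Shift 4→Ghosh, Shift 5→Okafor, Shift 6→Xiong, Shift 7→Abara, Shift 8→Vasquez, Shift 9→Ghosh.
Loads: Okafor 2/2, Ghosh 3/3, Vasquez 1/2, Ito 1/1, Xiong 2/2, Abara 1/1.

10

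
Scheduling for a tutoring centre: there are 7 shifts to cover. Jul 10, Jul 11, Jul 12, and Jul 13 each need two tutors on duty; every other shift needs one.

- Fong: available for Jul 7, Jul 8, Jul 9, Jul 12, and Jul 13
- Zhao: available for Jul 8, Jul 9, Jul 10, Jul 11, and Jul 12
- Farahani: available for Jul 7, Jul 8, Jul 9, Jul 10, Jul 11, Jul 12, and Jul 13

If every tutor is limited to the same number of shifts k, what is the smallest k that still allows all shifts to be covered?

With 3 tutors and 11 worker-slots to fill, someone must work at least ⌈11/3⌉ = 4 shifts, so k ≥ 4.
k = 4 works: Jul 7→Fong, Jul 8→Fong, Jul 9→Fong, Jul 10→Zhao+Farahani, Jul 11→Zhao+Farahani, Jul 12→Zhao+Farahani, Jul 13→Fong+Farahani.
Loads: Fong 4, Zhao 3, Farahani 4 — all ≤ 4.

4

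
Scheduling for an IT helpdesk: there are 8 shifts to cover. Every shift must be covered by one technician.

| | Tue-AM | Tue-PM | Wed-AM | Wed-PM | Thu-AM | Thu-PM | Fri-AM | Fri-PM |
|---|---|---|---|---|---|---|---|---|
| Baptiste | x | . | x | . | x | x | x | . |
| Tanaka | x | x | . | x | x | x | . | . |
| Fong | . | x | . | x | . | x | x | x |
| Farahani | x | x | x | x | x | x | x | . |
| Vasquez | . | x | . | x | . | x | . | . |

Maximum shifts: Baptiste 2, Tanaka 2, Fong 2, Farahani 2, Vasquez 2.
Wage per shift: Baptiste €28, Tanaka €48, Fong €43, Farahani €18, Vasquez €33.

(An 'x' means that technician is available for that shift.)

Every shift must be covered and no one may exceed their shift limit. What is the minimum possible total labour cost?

Fri-PM can only be covered by Fong, so that assignment is forced.
Picking the cheapest available technician for each shift independently would cost €169, but that ignores the shift limits.
An optimal schedule: Tue-AM→Farahani, Tue-PM→Vasquez, Wed-AM→Farahani, Wed-PM→Vasquez, Thu-AM→Baptiste, Thu-PM→Fong, Fri-AM→Baptiste, Fri-PM→Fong.
Total: 18 + 33 + 18 + 33 + 28 + 43 + 28 + 43 = €244.

€244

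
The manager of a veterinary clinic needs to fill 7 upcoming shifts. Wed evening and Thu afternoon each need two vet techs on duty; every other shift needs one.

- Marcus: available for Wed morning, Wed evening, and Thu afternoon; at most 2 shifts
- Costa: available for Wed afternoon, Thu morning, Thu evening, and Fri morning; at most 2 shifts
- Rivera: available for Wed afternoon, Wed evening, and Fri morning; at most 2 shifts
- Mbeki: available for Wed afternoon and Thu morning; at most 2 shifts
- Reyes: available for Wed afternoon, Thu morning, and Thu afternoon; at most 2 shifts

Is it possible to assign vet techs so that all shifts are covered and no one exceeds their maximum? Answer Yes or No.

No

Total capacity is 10 and 9 slots are needed, so capacity alone doesn't rule it out.
Shifts {Wed morning, Wed evening, Thu afternoon} need 5 worker-slots in total, but the vet techs available for any of those shifts (Marcus, Rivera, and Reyes) can supply at most 4 among them. So no valid schedule exists.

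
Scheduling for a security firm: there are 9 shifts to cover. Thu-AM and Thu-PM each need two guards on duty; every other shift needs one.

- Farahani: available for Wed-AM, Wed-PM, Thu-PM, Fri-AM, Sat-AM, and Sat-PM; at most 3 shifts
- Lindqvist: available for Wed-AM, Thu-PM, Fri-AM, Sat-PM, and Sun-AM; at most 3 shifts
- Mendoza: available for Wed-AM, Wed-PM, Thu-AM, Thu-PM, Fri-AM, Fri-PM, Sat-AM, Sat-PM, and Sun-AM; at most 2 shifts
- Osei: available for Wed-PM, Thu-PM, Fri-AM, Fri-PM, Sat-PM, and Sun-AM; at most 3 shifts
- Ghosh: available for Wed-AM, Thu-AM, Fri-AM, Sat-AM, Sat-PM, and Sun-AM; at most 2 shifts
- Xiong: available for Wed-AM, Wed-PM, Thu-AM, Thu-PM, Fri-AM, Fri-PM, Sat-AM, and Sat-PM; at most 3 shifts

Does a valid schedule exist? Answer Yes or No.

One valid schedule: Wed-AM→Farahani, Wed-PM→Farahani, Thu-AM→Mendoza+Ghosh, Thu-PM→Osei+Xiong, Fri-AM→Lindqvist, Fri-PM→Mendoza, Sat-AM→Farahani, Sat-PM→Lindqvist, Sun-AM→Lindqvist.
Loads: Farahani 3/3, Lindqvist 3/3, Mendoza 2/2, Osei 1/3, Ghosh 1/2, Xiong 1/3 — all within limits.

Yes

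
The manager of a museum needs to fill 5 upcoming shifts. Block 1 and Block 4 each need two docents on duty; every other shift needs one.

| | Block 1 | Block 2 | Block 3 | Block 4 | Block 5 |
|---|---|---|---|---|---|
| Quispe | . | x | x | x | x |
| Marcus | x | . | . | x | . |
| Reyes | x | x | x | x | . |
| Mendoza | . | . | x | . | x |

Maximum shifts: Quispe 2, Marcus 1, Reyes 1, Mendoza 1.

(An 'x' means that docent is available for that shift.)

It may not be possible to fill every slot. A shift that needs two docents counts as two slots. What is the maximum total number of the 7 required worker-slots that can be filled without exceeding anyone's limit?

5

Total capacity across all docents is 2+1+1+1 = 5, and 7 slots are needed, so at most 5 can be filled.
An assignment achieving 5: Block 1→Marcus+Reyes, Block 2→Quispe, Block 3→Mendoza, Block 5→Quispe.
Loads: Quispe 2/2, Marcus 1/1, Reyes 1/1, Mendoza 1/1.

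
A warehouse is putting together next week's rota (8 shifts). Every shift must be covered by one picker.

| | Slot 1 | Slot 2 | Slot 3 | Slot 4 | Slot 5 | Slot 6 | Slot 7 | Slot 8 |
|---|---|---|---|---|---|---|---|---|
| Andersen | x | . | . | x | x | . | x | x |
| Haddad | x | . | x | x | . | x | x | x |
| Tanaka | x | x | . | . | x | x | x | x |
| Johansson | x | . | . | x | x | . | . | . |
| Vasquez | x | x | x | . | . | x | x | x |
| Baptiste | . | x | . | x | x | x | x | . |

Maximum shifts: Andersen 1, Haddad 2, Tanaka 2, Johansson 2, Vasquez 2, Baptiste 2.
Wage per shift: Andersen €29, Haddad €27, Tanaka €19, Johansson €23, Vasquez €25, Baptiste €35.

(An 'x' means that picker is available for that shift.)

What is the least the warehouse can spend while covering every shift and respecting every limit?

€188

Picking the cheapest available picker for each shift independently would cost €162, but that ignores the shift limits.
An optimal schedule: Slot 1→Johansson, Slot 2→Tanaka, Slot 3→Vasquez, Slot 4→Johansson, Slot 5→Tanaka, Slot 6→Vasquez, Slot 7→Haddad, Slot 8→Haddad.
Total: 23 + 19 + 25 + 23 + 19 + 25 + 27 + 27 = €188.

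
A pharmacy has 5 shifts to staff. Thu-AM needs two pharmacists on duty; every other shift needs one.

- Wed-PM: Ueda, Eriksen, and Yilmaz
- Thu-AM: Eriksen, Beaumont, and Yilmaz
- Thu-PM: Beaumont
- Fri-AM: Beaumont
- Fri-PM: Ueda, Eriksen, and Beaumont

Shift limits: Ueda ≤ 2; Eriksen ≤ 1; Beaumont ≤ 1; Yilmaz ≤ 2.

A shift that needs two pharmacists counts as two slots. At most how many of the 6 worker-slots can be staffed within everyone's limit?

5

Total capacity across all pharmacists is 2+1+1+2 = 6, and 6 slots are needed, so at most 6 can be filled.
Shifts {Thu-PM, Fri-AM} need 2 slots but only Beaumont are available for them, supplying at most 1 — so at least 1 slot must go unfilled.
An assignment achieving 5: Wed-PM→Ueda, Thu-AM→Eriksen+Yilmaz, Thu-PM→Beaumont, Fri-PM→Ueda.
Loads: Ueda 2/2, Eriksen 1/1, Beaumont 1/1, Yilmaz 1/2.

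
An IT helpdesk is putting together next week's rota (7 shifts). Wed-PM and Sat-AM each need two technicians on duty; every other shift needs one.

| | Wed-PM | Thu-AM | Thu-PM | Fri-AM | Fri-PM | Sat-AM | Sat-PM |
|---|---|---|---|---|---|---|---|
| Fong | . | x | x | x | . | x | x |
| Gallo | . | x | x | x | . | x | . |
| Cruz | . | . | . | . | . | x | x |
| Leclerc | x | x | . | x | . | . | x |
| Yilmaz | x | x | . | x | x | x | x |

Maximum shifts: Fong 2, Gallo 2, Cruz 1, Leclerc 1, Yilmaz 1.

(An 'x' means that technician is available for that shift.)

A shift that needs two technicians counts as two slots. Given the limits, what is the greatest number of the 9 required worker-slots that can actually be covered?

7

Total capacity across all technicians is 2+2+1+1+1 = 7, and 9 slots are needed, so at most 7 can be filled.
An assignment achieving 7: Wed-PM→Leclerc, Thu-AM→Fong, Thu-PM→Fong, Fri-AM→Gallo, Fri-PM→Yilmaz, Sat-AM→Gallo+Cruz.
Loads: Fong 2/2, Gallo 2/2, Cruz 1/1, Leclerc 1/1, Yilmaz 1/1.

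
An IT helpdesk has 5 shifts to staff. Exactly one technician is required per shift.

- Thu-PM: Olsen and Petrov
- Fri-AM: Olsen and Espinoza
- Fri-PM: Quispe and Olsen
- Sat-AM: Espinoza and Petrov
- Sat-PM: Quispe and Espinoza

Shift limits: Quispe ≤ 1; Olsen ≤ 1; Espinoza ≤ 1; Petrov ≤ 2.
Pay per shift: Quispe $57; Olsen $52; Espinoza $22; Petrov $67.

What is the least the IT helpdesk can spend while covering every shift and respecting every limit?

$265

Picking the cheapest available technician for each shift independently would cost $170, but that ignores the shift limits.
An optimal schedule: Thu-PM→Petrov, Fri-AM→Olsen, Fri-PM→Quispe, Sat-AM→Petrov, Sat-PM→Espinoza.
Total: 67 + 52 + 57 + 67 + 22 = $265.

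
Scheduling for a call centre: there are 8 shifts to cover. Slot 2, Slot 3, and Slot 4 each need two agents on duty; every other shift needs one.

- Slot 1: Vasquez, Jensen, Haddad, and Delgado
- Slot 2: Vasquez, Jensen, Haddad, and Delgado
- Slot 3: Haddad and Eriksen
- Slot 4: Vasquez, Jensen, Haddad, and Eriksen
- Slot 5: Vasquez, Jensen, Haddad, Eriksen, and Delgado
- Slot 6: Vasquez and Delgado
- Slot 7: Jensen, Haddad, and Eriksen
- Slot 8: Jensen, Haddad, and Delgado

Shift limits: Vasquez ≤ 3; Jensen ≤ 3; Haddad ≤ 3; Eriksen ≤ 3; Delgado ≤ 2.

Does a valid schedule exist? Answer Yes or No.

Slot 3 can only be covered by Haddad and Eriksen, so that assignment is forced.
One valid schedule: Slot 1→Vasquez, Slot 2→Jensen+Haddad, Slot 3→Haddad+Eriksen, Slot 4→Haddad+Eriksen, Slot 5→Vasquez, Slot 6→Vasquez, Slot 7→Jensen, Slot 8→Jensen.
Loads: Vasquez 3/3, Jensen 3/3, Haddad 3/3, Eriksen 2/3, Delgado 0/2 — all within limits.

Yes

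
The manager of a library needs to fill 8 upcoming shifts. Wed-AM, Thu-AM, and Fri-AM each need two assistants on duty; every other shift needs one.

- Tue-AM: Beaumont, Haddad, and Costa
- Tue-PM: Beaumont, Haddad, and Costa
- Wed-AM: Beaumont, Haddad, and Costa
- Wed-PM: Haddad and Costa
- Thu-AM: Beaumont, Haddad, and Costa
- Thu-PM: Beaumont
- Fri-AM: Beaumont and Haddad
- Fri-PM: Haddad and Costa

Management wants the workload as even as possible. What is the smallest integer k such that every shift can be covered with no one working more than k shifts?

4

With 3 assistants and 11 worker-slots to fill, someone must work at least ⌈11/3⌉ = 4 shifts, so k ≥ 4.
k = 4 works: Tue-AM→Beaumont, Tue-PM→Costa, Wed-AM→Beaumont+Costa, Wed-PM→Haddad, Thu-AM→Haddad+Costa, Thu-PM→Beaumont, Fri-AM→Beaumont+Haddad, Fri-PM→Haddad.
Loads: Beaumont 4, Haddad 4, Costa 3 — all ≤ 4.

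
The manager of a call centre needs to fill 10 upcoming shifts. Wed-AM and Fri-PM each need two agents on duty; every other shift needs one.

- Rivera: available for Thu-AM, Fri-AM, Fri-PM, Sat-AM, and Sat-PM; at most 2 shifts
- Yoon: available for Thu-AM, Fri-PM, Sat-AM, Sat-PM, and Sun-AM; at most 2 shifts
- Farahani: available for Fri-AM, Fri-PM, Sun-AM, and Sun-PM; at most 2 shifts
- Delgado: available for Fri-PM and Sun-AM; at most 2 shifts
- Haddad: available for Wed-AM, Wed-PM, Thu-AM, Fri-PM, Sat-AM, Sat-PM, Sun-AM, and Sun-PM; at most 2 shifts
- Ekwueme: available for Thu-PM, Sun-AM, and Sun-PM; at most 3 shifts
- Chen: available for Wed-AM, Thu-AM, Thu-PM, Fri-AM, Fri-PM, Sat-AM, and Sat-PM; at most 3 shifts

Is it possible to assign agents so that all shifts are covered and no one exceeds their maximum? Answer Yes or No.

Wed-AM can only be covered by Haddad and Chen, so that assignment is forced.
Wed-PM can only be covered by Haddad, so that assignment is forced.
One valid schedule: Wed-AM→Haddad+Chen, Wed-PM→Haddad, Thu-AM→Rivera, Thu-PM→Ekwueme, Fri-AM→Rivera, Fri-PM→Delgado+Chen, Sat-AM→Yoon, Sat-PM→Yoon, Sun-AM→Farahani, Sun-PM→Farahani.
Loads: Rivera 2/2, Yoon 2/2, Farahani 2/2, Delgado 1/2, Haddad 2/2, Ekwueme 1/3, Chen 2/3 — all within limits.

Yes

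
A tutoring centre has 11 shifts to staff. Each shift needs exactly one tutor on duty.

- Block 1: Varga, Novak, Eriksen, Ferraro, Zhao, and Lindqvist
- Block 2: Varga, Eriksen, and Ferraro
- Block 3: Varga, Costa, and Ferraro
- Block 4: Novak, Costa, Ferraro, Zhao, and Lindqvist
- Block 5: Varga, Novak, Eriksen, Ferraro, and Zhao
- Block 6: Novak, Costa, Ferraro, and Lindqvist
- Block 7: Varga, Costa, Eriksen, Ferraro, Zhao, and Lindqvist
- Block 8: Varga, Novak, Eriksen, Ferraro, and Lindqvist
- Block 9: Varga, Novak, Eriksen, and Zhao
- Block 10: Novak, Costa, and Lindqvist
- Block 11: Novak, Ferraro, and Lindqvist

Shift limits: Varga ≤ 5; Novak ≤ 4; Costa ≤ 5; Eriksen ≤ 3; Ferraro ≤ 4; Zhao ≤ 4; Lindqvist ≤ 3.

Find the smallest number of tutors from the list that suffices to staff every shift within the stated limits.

11 slots to fill and no one can take more than 5, so at least ⌈11/5⌉ = 3 tutors are needed.
Varga, Novak, and Costa alone can cover everything: Block 1→Varga, Block 2→Varga, Block 3→Varga, Block 4→Novak, Block 5→Varga, Block 6→Novak, Block 7→Costa, Block 8→Varga, Block 9→Novak, Block 10→Costa, Block 11→Novak.

3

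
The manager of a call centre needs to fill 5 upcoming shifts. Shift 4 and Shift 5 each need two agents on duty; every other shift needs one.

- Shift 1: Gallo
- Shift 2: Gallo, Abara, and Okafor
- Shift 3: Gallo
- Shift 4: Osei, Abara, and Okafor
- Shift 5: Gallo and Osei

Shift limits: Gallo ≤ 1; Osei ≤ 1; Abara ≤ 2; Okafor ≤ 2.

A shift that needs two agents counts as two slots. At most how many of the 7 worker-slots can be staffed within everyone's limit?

5

Total capacity across all agents is 1+1+2+2 = 6, and 7 slots are needed, so at most 6 can be filled.
Shifts {Shift 1, Shift 3} need 2 slots but only Gallo are available for them, supplying at most 1 — so at least 1 slot must go unfilled.
An assignment achieving 5: Shift 1→Gallo, Shift 2→Abara, Shift 4→Abara+Okafor, Shift 5→Osei.
Loads: Gallo 1/1, Osei 1/1, Abara 2/2, Okafor 1/2.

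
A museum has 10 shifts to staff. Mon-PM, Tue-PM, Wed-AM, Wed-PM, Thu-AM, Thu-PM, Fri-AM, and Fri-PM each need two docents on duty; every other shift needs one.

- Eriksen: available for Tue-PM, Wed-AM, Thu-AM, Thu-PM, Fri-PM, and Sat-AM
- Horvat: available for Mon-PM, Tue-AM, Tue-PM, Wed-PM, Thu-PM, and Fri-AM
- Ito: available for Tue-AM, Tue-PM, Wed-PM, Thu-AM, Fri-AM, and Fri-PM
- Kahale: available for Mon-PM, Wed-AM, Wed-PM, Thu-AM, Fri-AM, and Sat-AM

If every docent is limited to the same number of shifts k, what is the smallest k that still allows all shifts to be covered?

With 4 docents and 18 worker-slots to fill, someone must work at least ⌈18/4⌉ = 5 shifts, so k ≥ 5.
k = 5 works: Mon-PM→Horvat+Kahale, Tue-AM→Horvat, Tue-PM→Eriksen+Horvat, Wed-AM→Eriksen+Kahale, Wed-PM→Horvat+Ito, Thu-AM→Ito+Kahale, Thu-PM→Eriksen+Horvat, Fri-AM→Ito+Kahale, Fri-PM→Eriksen+Ito, Sat-AM→Eriksen.
Loads: Eriksen 5, Horvat 5, Ito 4, Kahale 4 — all ≤ 5.

5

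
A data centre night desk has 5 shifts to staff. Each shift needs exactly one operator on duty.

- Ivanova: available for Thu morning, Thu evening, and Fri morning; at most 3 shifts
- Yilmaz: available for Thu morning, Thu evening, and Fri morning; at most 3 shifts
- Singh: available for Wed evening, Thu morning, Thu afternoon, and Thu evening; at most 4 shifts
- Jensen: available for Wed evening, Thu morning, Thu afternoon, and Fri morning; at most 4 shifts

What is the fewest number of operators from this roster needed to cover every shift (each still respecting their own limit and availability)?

2

5 slots to fill and no one can take more than 4, so at least ⌈5/4⌉ = 2 operators are needed.
Ivanova and Singh alone can cover everything: Wed evening→Singh, Thu morning→Ivanova, Thu afternoon→Singh, Thu evening→Ivanova, Fri morning→Ivanova.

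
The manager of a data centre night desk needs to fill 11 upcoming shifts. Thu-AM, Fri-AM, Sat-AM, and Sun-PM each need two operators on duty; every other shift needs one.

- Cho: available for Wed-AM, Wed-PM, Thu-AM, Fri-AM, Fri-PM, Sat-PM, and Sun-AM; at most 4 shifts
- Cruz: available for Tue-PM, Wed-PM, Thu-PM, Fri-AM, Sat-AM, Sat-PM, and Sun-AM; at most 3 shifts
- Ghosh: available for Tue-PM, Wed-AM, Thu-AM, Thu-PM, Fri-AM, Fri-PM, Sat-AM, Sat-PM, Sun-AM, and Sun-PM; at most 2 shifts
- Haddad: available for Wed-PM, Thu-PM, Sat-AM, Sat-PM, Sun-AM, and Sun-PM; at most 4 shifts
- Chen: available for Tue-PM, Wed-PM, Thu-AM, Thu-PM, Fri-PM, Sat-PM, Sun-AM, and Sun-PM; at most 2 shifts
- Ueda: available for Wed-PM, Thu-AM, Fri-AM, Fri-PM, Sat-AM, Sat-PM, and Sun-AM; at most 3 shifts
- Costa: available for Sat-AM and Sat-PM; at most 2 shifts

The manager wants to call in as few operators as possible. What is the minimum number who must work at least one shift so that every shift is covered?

15 slots to fill and no one can take more than 4, so at least ⌈15/4⌉ = 4 operators are needed.
Any 4 operators together have capacity at most 4+4+3+3 = 14 < 15 slots, so 4 can never suffice.
Cho, Cruz, Ghosh, Haddad, and Chen alone can cover everything: Tue-PM→Cruz, Wed-AM→Cho, Wed-PM→Haddad, Thu-AM→Cho+Ghosh, Thu-PM→Haddad, Fri-AM→Cho+Cruz, Fri-PM→Cho, Sat-AM→Cruz+Ghosh, Sat-PM→Haddad, Sun-AM→Chen, Sun-PM→Haddad+Chen.

5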